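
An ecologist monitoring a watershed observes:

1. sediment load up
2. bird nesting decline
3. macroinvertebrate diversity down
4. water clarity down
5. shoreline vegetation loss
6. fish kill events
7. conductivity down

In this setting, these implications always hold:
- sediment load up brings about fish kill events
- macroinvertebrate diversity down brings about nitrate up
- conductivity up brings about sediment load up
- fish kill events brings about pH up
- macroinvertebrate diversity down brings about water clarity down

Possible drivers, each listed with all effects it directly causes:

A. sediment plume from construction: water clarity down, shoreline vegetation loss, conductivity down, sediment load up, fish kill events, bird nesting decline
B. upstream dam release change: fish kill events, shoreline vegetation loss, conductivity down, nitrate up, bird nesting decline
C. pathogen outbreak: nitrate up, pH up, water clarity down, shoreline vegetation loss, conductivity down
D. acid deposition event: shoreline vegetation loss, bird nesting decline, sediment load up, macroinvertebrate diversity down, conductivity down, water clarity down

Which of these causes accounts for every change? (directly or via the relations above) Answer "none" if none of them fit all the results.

D

Per-candidate check:
(A) sediment plume from construction — sediment load up yes; bird nesting decline yes; macroinvertebrate diversity down NO; water clarity down yes; shoreline vegetation loss yes; fish kill events yes; conductivity down yes
(B) upstream dam release change — sediment load up NO; bird nesting decline yes; macroinvertebrate diversity down NO; water clarity down NO; shoreline vegetation loss yes; fish kill events yes; conductivity down yes
(C) pathogen outbreak — does not account for sediment load up, bird nesting decline, macroinvertebrate diversity down, fish kill events
(D) acid deposition event — accounts for every observation (fish kill events through sediment load up → fish kill events)
(D) alone accounts for all the evidence.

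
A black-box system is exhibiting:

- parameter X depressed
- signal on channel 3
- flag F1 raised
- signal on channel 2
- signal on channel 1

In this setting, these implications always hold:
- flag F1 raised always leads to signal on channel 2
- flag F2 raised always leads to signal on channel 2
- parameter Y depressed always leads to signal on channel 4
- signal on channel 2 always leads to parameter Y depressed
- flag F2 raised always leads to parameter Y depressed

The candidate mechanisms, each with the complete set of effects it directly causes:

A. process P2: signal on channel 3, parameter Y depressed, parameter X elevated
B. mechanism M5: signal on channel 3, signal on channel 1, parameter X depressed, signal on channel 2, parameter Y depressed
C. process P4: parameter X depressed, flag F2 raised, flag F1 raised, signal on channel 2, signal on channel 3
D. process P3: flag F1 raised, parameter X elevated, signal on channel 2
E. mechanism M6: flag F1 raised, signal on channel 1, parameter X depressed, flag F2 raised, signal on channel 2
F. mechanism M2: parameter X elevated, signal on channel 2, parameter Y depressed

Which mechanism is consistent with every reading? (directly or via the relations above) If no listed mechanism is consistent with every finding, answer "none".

none

Per-candidate check:
(A) process P2 — fails on parameter X depressed, flag F1 raised, signal on channel 2, signal on channel 1 (predicts parameter X elevated, not parameter X depressed)
(B) mechanism M5 — does not account for flag F1 raised
(C) process P4 — parameter X depressed yes; signal on channel 3 yes; flag F1 raised yes; signal on channel 2 yes; signal on channel 1 NO
(D) process P3 — parameter X depressed NO; signal on channel 3 NO; flag F1 raised yes; signal on channel 2 yes; signal on channel 1 NO
(E) mechanism M6 — parameter X depressed yes; signal on channel 3 NO; flag F1 raised yes; signal on channel 2 yes; signal on channel 1 yes
(F) mechanism M2 — fails on parameter X depressed, signal on channel 3, flag F1 raised, signal on channel 1 (predicts parameter X elevated, not parameter X depressed)
Every candidate fails on at least one observation.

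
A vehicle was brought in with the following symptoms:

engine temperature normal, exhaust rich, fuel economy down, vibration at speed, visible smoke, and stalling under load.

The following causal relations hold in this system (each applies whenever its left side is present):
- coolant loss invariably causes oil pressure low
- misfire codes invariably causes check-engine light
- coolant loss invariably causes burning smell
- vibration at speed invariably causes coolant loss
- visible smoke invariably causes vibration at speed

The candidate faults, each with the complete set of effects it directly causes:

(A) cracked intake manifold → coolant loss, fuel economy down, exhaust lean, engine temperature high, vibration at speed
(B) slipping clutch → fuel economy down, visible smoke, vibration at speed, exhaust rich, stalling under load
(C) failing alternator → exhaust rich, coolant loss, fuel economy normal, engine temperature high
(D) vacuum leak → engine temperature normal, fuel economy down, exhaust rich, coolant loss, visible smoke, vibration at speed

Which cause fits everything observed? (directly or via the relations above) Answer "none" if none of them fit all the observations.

none

For each candidate, compare predicted effects to what was observed:
(A) cracked intake manifold — engine temperature normal NO; exhaust rich NO; fuel economy down yes; vibration at speed yes; visible smoke NO; stalling under load NO
(B) slipping clutch — engine temperature normal NO; exhaust rich yes; fuel economy down yes; vibration at speed yes; visible smoke yes; stalling under load yes
(C) failing alternator — engine temperature normal NO; exhaust rich yes; fuel economy down NO; vibration at speed NO; visible smoke NO; stalling under load NO
(D) vacuum leak — does not account for stalling under load
No candidate is consistent with all observations.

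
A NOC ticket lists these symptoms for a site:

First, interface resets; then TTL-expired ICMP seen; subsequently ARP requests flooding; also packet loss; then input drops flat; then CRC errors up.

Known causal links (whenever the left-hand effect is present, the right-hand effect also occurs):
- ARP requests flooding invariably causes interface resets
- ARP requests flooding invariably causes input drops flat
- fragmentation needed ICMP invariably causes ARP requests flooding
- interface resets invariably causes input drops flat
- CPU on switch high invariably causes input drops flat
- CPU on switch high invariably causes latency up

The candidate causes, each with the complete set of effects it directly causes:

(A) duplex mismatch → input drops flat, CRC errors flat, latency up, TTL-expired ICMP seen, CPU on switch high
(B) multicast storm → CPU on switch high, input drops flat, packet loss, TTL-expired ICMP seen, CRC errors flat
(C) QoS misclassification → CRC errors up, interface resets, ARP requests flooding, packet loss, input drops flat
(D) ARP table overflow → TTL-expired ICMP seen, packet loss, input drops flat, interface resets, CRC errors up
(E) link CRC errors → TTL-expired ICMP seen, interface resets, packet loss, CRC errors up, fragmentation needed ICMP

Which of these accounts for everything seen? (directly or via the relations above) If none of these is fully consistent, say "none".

Testing each hypothesis:
(A) duplex mismatch — fails on interface resets, ARP requests flooding, packet loss, CRC errors up (predicts CRC errors flat, not CRC errors up)
(B) multicast storm — fails on interface resets, ARP requests flooding, CRC errors up (predicts CRC errors flat, not CRC errors up)
(C) QoS misclassification — does not account for TTL-expired ICMP seen
(D) ARP table overflow — does not account for ARP requests flooding
(E) link CRC errors — interface resets yes; TTL-expired ICMP seen yes; ARP requests flooding yes (by fragmentation needed ICMP → ARP requests flooding); packet loss yes; input drops flat yes (by interface resets → input drops flat); CRC errors up yes
Only (E) is consistent with every observation.

E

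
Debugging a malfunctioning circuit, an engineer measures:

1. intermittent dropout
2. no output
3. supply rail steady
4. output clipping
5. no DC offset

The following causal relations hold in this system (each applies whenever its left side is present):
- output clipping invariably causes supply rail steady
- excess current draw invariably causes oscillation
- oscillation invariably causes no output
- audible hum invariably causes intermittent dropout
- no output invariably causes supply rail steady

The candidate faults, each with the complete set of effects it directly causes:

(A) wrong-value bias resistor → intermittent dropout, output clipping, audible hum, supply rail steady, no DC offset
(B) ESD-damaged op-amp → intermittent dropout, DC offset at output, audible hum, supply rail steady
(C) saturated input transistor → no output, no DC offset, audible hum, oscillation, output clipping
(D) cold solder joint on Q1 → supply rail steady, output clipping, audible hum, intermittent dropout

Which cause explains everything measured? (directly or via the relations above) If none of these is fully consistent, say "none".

Checking each candidate against the observations:
(A) wrong-value bias resistor — does not account for no output
(B) ESD-damaged op-amp — fails on no output, output clipping, no DC offset (predicts DC offset at output, not no DC offset)
(C) saturated input transistor — intermittent dropout yes (through audible hum → intermittent dropout); no output yes; supply rail steady yes (through no output → supply rail steady); output clipping yes; no DC offset yes
(D) cold solder joint on Q1 — intermittent dropout yes; no output NO; supply rail steady yes; output clipping yes; no DC offset NO
(C) alone accounts for all the evidence.

C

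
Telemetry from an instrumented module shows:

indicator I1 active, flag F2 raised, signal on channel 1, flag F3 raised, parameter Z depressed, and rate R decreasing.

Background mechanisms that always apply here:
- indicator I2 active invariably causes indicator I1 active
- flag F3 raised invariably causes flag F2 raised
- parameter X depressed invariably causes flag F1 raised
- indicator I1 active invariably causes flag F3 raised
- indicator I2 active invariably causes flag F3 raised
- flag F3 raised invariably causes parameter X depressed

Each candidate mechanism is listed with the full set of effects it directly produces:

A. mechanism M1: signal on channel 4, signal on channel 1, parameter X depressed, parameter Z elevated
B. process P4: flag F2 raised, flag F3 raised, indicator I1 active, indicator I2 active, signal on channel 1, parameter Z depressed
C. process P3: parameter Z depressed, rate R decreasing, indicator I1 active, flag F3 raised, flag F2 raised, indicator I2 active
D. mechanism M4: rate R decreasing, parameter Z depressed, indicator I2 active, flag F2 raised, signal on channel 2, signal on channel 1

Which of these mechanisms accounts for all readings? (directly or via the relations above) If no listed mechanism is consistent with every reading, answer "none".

D

For each candidate, compare predicted effects to what was observed:
(A) mechanism M1 — indicator I1 active ✗; flag F2 raised ✗; signal on channel 1 ✓; flag F3 raised ✗; parameter Z depressed ✗; rate R decreasing ✗
(B) process P4 — does not account for rate R decreasing
(C) process P3 — indicator I1 active ✓; flag F2 raised ✓; signal on channel 1 ✗; flag F3 raised ✓; parameter Z depressed ✓; rate R decreasing ✓
(D) mechanism M4 — accounts for every observation (indicator I1 active through indicator I2 active → indicator I1 active)
Only (D) is consistent with every observation.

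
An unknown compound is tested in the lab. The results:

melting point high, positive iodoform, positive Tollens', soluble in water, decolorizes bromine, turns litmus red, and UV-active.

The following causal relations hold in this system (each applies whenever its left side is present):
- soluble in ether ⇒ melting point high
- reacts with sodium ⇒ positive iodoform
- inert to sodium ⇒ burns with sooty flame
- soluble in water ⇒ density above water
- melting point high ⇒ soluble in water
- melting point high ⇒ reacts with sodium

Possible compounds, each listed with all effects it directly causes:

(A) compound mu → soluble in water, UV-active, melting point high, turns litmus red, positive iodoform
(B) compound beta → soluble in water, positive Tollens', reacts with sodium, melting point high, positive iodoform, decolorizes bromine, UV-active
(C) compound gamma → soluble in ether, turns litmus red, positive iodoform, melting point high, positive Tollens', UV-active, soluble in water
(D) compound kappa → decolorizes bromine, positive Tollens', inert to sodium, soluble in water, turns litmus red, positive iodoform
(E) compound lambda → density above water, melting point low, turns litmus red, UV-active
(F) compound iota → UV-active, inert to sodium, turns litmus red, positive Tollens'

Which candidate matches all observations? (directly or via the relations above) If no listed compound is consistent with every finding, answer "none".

none

For each candidate, compare predicted effects to what was observed:
(A) compound mu — does not account for positive Tollens', decolorizes bromine
(B) compound beta — melting point high ✓; positive iodoform ✓; positive Tollens' ✓; soluble in water ✓; decolorizes bromine ✓; turns litmus red ✗; UV-active ✓
(C) compound gamma — melting point high ✓; positive iodoform ✓; positive Tollens' ✓; soluble in water ✓; decolorizes bromine ✗; turns litmus red ✓; UV-active ✓
(D) compound kappa — melting point high ✗; positive iodoform ✓; positive Tollens' ✓; soluble in water ✓; decolorizes bromine ✓; turns litmus red ✓; UV-active ✗
(E) compound lambda — fails on melting point high, positive iodoform, positive Tollens', soluble in water, decolorizes bromine (predicts melting point low, not melting point high)
(F) compound iota — does not account for melting point high, positive iodoform, soluble in water, decolorizes bromine
None of the listed candidates fits everything.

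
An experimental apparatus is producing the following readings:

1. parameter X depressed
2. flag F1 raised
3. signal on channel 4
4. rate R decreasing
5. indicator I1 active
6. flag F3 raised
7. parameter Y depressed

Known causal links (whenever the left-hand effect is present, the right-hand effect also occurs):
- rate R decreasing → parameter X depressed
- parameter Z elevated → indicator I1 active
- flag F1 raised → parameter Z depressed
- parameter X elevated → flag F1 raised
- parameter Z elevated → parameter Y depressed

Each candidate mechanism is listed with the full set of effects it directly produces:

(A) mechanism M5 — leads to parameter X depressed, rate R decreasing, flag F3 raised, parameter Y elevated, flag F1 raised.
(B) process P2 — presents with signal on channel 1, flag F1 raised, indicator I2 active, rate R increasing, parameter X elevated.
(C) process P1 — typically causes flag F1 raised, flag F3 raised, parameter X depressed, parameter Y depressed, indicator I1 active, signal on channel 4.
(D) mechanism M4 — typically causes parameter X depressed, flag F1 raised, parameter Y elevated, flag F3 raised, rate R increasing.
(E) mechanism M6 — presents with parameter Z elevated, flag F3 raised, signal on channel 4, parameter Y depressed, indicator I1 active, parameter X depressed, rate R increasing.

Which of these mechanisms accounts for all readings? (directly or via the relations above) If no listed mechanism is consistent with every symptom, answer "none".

Checking each candidate against the observations:
(A) mechanism M5 — fails on signal on channel 4, indicator I1 active, parameter Y depressed (predicts parameter Y elevated, not parameter Y depressed)
(B) process P2 — fails on parameter X depressed, signal on channel 4, rate R decreasing, indicator I1 active, flag F3 raised, parameter Y depressed (predicts parameter X elevated, not parameter X depressed; predicts rate R increasing, not rate R decreasing)
(C) process P1 — parameter X depressed +; flag F1 raised +; signal on channel 4 +; rate R decreasing -; indicator I1 active +; flag F3 raised +; parameter Y depressed +
(D) mechanism M4 — parameter X depressed +; flag F1 raised +; signal on channel 4 -; rate R decreasing -; indicator I1 active -; flag F3 raised +; parameter Y depressed -
(E) mechanism M6 — parameter X depressed +; flag F1 raised -; signal on channel 4 +; rate R decreasing -; indicator I1 active +; flag F3 raised +; parameter Y depressed +
None of the listed candidates fits everything.

none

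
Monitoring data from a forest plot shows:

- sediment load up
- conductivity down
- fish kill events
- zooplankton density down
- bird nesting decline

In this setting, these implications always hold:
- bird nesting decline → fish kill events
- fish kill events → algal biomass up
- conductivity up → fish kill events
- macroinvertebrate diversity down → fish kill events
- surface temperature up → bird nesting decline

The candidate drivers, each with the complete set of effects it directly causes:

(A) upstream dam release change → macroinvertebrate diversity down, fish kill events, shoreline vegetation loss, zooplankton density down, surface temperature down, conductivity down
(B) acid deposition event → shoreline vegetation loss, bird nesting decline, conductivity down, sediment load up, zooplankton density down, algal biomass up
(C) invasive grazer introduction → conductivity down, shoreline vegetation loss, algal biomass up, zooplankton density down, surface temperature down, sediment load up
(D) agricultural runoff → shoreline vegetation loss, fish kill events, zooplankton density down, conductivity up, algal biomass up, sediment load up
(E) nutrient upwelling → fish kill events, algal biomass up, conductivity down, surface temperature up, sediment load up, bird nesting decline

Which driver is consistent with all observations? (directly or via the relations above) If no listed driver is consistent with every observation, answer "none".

For each candidate, compare predicted effects to what was observed:
(A) upstream dam release change — does not account for sediment load up, bird nesting decline
(B) acid deposition event — sediment load up yes; conductivity down yes; fish kill events yes (via bird nesting decline → fish kill events); zooplankton density down yes; bird nesting decline yes
(C) invasive grazer introduction — does not account for fish kill events, bird nesting decline
(D) agricultural runoff — sediment load up yes; conductivity down NO; fish kill events yes; zooplankton density down yes; bird nesting decline NO
(E) nutrient upwelling — does not account for zooplankton density down
Only (B) is consistent with every observation.

B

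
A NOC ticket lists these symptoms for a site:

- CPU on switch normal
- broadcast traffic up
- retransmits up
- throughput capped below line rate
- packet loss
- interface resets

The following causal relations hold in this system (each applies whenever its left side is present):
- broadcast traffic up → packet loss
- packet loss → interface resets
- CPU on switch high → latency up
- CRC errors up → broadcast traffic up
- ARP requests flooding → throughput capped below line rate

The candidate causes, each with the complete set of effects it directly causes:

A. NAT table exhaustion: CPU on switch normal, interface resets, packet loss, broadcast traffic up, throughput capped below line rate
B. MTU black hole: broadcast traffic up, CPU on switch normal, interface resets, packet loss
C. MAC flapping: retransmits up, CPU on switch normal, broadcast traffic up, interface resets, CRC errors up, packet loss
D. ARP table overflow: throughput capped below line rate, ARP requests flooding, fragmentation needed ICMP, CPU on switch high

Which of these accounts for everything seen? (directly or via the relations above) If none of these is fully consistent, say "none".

Checking each candidate against the observations:
(A) NAT table exhaustion — does not account for retransmits up
(B) MTU black hole — CPU on switch normal +; broadcast traffic up +; retransmits up -; throughput capped below line rate -; packet loss +; interface resets +
(C) MAC flapping — does not account for throughput capped below line rate
(D) ARP table overflow — fails on CPU on switch normal, broadcast traffic up, retransmits up, packet loss, interface resets (predicts CPU on switch high, not CPU on switch normal)
No candidate is consistent with all observations.

none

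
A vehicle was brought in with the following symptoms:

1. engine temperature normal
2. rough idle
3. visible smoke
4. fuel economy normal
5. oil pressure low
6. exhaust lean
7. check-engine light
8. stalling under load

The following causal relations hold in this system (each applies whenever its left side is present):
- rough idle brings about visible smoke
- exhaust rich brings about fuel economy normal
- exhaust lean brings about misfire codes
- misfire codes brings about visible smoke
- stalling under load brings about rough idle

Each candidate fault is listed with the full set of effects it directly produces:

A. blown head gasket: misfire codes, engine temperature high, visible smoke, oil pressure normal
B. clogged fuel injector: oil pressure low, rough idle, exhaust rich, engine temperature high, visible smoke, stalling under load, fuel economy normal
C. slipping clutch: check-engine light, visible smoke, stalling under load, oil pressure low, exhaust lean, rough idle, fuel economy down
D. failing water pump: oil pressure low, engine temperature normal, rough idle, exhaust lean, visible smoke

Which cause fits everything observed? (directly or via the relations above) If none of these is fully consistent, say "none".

none

Checking each candidate against the observations:
(A) blown head gasket — fails on engine temperature normal, rough idle, fuel economy normal, oil pressure low, exhaust lean, check-engine light, stalling under load (predicts engine temperature high, not engine temperature normal; predicts oil pressure normal, not oil pressure low)
(B) clogged fuel injector — fails on engine temperature normal, exhaust lean, check-engine light (predicts engine temperature high, not engine temperature normal; predicts exhaust rich, not exhaust lean)
(C) slipping clutch — fails on engine temperature normal, fuel economy normal (predicts fuel economy down, not fuel economy normal)
(D) failing water pump — does not account for fuel economy normal, check-engine light, stalling under load
No candidate is consistent with all observations.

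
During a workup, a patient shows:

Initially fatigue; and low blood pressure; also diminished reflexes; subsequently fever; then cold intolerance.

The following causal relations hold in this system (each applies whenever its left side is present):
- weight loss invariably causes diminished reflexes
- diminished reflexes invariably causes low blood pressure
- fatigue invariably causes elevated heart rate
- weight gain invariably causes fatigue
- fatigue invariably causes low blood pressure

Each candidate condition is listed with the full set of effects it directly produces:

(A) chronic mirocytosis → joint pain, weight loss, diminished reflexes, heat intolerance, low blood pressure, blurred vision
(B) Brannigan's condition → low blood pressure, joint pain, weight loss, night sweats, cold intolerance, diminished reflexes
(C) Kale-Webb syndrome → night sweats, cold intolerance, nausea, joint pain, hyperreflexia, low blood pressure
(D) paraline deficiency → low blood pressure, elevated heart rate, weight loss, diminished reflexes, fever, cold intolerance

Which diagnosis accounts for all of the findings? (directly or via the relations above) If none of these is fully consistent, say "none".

Checking each candidate against the observations:
(A) chronic mirocytosis — fatigue ✗; low blood pressure ✓; diminished reflexes ✓; fever ✗; cold intolerance ✗
(B) Brannigan's condition — fatigue ✗; low blood pressure ✓; diminished reflexes ✓; fever ✗; cold intolerance ✓
(C) Kale-Webb syndrome — fatigue ✗; low blood pressure ✓; diminished reflexes ✗; fever ✗; cold intolerance ✓
(D) paraline deficiency — does not account for fatigue
No candidate is consistent with all observations.

none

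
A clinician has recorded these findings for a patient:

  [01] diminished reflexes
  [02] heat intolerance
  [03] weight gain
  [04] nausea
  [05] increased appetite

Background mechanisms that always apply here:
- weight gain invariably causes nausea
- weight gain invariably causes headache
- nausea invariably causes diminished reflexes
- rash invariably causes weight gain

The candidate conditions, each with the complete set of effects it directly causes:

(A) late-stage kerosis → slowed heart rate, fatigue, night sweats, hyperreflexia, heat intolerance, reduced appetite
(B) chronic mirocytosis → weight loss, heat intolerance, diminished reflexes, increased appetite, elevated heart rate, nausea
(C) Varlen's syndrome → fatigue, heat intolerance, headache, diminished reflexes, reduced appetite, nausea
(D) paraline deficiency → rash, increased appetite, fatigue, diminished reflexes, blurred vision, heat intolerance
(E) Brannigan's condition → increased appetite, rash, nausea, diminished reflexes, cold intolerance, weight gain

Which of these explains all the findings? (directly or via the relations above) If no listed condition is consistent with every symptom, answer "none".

Per-candidate check:
(A) late-stage kerosis — diminished reflexes ✗; heat intolerance ✓; weight gain ✗; nausea ✗; increased appetite ✗
(B) chronic mirocytosis — diminished reflexes ✓; heat intolerance ✓; weight gain ✗; nausea ✓; increased appetite ✓
(C) Varlen's syndrome — fails on weight gain, increased appetite (predicts reduced appetite, not increased appetite)
(D) paraline deficiency — diminished reflexes ✓; heat intolerance ✓; weight gain ✓ (via rash → weight gain); nausea ✓ (via rash → weight gain → nausea); increased appetite ✓
(E) Brannigan's condition — diminished reflexes ✓; heat intolerance ✗; weight gain ✓; nausea ✓; increased appetite ✓
(D) is the only candidate with no mismatches.

D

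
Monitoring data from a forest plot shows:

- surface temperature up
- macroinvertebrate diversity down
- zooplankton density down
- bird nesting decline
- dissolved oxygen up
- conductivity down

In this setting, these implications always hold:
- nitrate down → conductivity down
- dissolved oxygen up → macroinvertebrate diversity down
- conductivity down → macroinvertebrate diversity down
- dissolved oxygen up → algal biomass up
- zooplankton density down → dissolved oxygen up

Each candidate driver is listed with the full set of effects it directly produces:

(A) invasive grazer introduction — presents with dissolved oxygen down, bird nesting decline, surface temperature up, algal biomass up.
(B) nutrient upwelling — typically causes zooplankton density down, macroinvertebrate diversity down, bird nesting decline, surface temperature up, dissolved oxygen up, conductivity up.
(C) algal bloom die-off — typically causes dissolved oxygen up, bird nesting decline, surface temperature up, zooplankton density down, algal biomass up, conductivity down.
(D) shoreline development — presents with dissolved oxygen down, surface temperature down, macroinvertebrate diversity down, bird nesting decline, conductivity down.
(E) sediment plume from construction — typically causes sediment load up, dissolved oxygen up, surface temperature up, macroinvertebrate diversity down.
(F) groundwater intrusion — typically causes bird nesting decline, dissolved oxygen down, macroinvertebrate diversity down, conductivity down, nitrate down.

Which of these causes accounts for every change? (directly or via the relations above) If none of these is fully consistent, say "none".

Per-candidate check:
(A) invasive grazer introduction — surface temperature up match; macroinvertebrate diversity down miss; zooplankton density down miss; bird nesting decline match; dissolved oxygen up miss; conductivity down miss
(B) nutrient upwelling — surface temperature up match; macroinvertebrate diversity down match; zooplankton density down match; bird nesting decline match; dissolved oxygen up match; conductivity down miss
(C) algal bloom die-off — accounts for every observation (macroinvertebrate diversity down via dissolved oxygen up → macroinvertebrate diversity down)
(D) shoreline development — surface temperature up miss; macroinvertebrate diversity down match; zooplankton density down miss; bird nesting decline match; dissolved oxygen up miss; conductivity down match
(E) sediment plume from construction — surface temperature up match; macroinvertebrate diversity down match; zooplankton density down miss; bird nesting decline miss; dissolved oxygen up match; conductivity down miss
(F) groundwater intrusion — fails on surface temperature up, zooplankton density down, dissolved oxygen up (predicts dissolved oxygen down, not dissolved oxygen up)
(C) is the only candidate with no mismatches.

C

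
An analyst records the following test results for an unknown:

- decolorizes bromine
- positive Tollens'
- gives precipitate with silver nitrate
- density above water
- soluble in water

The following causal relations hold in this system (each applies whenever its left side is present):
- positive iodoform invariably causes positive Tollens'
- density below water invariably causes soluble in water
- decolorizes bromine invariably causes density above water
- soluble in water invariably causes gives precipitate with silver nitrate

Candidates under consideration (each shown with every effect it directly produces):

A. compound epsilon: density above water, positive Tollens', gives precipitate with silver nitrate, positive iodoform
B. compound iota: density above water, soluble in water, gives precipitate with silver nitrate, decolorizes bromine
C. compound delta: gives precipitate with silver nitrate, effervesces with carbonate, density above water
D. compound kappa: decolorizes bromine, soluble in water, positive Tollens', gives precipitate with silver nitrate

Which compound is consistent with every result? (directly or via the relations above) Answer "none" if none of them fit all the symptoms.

Checking each candidate against the observations:
(A) compound epsilon — decolorizes bromine NO; positive Tollens' yes; gives precipitate with silver nitrate yes; density above water yes; soluble in water NO
(B) compound iota — does not account for positive Tollens'
(C) compound delta — does not account for decolorizes bromine, positive Tollens', soluble in water
(D) compound kappa — decolorizes bromine yes; positive Tollens' yes; gives precipitate with silver nitrate yes; density above water yes (by decolorizes bromine → density above water); soluble in water yes
(D) alone accounts for all the evidence.

D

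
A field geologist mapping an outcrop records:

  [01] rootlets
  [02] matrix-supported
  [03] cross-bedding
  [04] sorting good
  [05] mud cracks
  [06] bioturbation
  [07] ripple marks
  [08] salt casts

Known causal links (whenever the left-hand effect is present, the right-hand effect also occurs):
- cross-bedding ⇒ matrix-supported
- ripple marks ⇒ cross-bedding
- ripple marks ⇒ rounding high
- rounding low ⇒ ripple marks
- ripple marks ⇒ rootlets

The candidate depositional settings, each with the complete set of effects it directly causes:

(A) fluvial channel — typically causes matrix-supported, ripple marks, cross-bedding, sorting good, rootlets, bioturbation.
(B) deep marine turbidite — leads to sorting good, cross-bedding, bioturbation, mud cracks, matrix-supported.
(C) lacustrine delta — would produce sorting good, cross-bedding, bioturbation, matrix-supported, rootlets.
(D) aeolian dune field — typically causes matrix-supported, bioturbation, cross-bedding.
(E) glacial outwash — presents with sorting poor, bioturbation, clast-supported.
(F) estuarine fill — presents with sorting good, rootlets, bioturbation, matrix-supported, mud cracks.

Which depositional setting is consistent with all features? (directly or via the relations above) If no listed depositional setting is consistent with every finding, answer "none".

Per-candidate check:
(A) fluvial channel — rootlets ✓; matrix-supported ✓; cross-bedding ✓; sorting good ✓; mud cracks ✗; bioturbation ✓; ripple marks ✓; salt casts ✗
(B) deep marine turbidite — rootlets ✗; matrix-supported ✓; cross-bedding ✓; sorting good ✓; mud cracks ✓; bioturbation ✓; ripple marks ✗; salt casts ✗
(C) lacustrine delta — rootlets ✓; matrix-supported ✓; cross-bedding ✓; sorting good ✓; mud cracks ✗; bioturbation ✓; ripple marks ✗; salt casts ✗
(D) aeolian dune field — rootlets ✗; matrix-supported ✓; cross-bedding ✓; sorting good ✗; mud cracks ✗; bioturbation ✓; ripple marks ✗; salt casts ✗
(E) glacial outwash — rootlets ✗; matrix-supported ✗; cross-bedding ✗; sorting good ✗; mud cracks ✗; bioturbation ✓; ripple marks ✗; salt casts ✗
(F) estuarine fill — does not account for cross-bedding, ripple marks, salt casts
None of the listed candidates fits everything.

none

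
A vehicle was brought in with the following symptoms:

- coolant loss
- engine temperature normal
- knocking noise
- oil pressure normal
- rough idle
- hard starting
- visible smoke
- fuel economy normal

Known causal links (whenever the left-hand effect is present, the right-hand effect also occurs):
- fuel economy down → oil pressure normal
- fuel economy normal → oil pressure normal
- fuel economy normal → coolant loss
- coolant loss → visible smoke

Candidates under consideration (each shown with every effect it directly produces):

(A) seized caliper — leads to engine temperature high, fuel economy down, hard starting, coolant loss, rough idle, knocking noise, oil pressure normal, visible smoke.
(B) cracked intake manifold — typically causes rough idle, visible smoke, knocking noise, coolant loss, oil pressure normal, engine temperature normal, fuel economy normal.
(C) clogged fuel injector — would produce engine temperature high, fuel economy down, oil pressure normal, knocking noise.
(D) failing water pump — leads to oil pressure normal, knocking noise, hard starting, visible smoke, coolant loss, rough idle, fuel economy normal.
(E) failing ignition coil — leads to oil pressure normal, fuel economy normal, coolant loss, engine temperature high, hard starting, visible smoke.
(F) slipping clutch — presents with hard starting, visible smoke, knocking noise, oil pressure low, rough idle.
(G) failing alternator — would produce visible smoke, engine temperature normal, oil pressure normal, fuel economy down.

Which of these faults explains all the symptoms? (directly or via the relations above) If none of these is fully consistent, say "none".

none

Testing each hypothesis:
(A) seized caliper — fails on engine temperature normal, fuel economy normal (predicts engine temperature high, not engine temperature normal; predicts fuel economy down, not fuel economy normal)
(B) cracked intake manifold — coolant loss +; engine temperature normal +; knocking noise +; oil pressure normal +; rough idle +; hard starting -; visible smoke +; fuel economy normal +
(C) clogged fuel injector — fails on coolant loss, engine temperature normal, rough idle, hard starting, visible smoke, fuel economy normal (predicts engine temperature high, not engine temperature normal; predicts fuel economy down, not fuel economy normal)
(D) failing water pump — coolant loss +; engine temperature normal -; knocking noise +; oil pressure normal +; rough idle +; hard starting +; visible smoke +; fuel economy normal +
(E) failing ignition coil — coolant loss +; engine temperature normal -; knocking noise -; oil pressure normal +; rough idle -; hard starting +; visible smoke +; fuel economy normal +
(F) slipping clutch — fails on coolant loss, engine temperature normal, oil pressure normal, fuel economy normal (predicts oil pressure low, not oil pressure normal)
(G) failing alternator — fails on coolant loss, knocking noise, rough idle, hard starting, fuel economy normal (predicts fuel economy down, not fuel economy normal)
None of the listed candidates fits everything.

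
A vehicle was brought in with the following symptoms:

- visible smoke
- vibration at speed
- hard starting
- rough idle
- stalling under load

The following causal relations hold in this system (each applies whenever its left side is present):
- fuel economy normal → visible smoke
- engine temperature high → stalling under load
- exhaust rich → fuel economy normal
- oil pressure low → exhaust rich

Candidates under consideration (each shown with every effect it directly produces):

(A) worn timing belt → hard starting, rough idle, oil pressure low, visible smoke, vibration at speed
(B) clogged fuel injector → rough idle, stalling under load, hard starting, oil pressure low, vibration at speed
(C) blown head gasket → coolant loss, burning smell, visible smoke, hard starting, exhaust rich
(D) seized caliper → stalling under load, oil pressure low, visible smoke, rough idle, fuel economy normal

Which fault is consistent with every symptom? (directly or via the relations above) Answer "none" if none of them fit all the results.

Testing each hypothesis:
(A) worn timing belt — visible smoke +; vibration at speed +; hard starting +; rough idle +; stalling under load -
(B) clogged fuel injector — accounts for every observation (visible smoke through oil pressure low → exhaust rich → fuel economy normal → visible smoke)
(C) blown head gasket — does not account for vibration at speed, rough idle, stalling under load
(D) seized caliper — does not account for vibration at speed, hard starting
(B) alone accounts for all the evidence.

B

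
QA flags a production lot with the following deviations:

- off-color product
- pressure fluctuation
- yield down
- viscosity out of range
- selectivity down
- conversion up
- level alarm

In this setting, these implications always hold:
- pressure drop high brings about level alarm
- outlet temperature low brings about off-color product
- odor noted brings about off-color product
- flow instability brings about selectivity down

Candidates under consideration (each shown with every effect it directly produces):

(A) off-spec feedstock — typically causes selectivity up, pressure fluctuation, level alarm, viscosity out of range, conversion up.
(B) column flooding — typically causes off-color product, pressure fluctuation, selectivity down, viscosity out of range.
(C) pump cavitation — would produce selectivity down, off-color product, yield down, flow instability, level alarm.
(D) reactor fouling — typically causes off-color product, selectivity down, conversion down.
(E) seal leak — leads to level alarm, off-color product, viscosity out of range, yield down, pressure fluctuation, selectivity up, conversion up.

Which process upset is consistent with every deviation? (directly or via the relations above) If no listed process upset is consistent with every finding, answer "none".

none

Per-candidate check:
(A) off-spec feedstock — off-color product ✗; pressure fluctuation ✓; yield down ✗; viscosity out of range ✓; selectivity down ✗; conversion up ✓; level alarm ✓
(B) column flooding — off-color product ✓; pressure fluctuation ✓; yield down ✗; viscosity out of range ✓; selectivity down ✓; conversion up ✗; level alarm ✗
(C) pump cavitation — off-color product ✓; pressure fluctuation ✗; yield down ✓; viscosity out of range ✗; selectivity down ✓; conversion up ✗; level alarm ✓
(D) reactor fouling — off-color product ✓; pressure fluctuation ✗; yield down ✗; viscosity out of range ✗; selectivity down ✓; conversion up ✗; level alarm ✗
(E) seal leak — off-color product ✓; pressure fluctuation ✓; yield down ✓; viscosity out of range ✓; selectivity down ✗; conversion up ✓; level alarm ✓
None of the listed candidates fits everything.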